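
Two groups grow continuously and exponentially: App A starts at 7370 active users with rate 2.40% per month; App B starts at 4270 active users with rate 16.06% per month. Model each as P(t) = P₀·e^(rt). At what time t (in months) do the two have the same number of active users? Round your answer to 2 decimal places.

7370·e^(0.024t) = 4270·e^(0.1606t)
7370/4270 = e^((0.1606 − 0.024)t) → ln(1.726) = 0.1366·t
t = 0.5458 / 0.1366

t ≈ 4.00 months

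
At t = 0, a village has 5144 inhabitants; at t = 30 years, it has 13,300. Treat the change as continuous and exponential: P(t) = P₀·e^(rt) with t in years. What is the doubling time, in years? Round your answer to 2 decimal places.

doubling time ≈ 21.89 years

r = ln(13300/5144) / 30 = ln(2.58554) / 30 ≈ 0.031664 per year
doubling time = ln 2 / |r| = 0.69315 / 0.031664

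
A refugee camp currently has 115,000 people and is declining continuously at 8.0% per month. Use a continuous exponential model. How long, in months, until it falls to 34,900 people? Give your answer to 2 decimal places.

34900 = 115000 · e^(-0.08·t)
t = ln(34900/115000) / -0.08 = ln(0.30348) / -0.08 = -1.19245 / -0.08

t ≈ 14.91 months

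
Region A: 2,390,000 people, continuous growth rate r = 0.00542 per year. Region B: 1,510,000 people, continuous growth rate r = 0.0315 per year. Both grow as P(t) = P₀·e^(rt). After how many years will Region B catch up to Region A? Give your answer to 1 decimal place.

2390000·e^(0.00542t) = 1510000·e^(0.0315t)
2390000/1510000 = e^((0.0315 − 0.00542)t) → ln(1.58278) = 0.02608·t
t = 0.45918 / 0.02608

t ≈ 17.6 years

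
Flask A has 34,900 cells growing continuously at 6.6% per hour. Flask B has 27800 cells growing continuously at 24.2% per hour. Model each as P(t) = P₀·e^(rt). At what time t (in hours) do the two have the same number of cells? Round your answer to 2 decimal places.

t ≈ 1.29 hours

34900·e^(0.066t) = 27800·e^(0.242t)
34900/27800 = e^((0.242 − 0.066)t) → ln(1.2554) = 0.176·t
t = 0.22745 / 0.176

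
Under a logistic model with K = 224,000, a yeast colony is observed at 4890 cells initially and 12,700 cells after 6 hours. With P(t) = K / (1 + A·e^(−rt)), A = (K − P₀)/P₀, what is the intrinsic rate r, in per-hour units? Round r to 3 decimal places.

A = (224000 − 4890)/4890 = 44.80777
12700 = 224000/(1 + 44.80777·e^(−r·6)) → e^(−6r) = (17.6378 − 1)/44.80777 = 0.371315
r = −ln(0.371315)/6 = 0.9907/6

r ≈ 0.165 per hour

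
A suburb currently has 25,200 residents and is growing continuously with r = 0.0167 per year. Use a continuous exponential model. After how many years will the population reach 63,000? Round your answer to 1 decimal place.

t ≈ 54.9 years

63000 = 25200 · e^(0.0167·t)
t = ln(63000/25200) / 0.0167 = ln(2.5) / 0.0167 = 0.91629 / 0.0167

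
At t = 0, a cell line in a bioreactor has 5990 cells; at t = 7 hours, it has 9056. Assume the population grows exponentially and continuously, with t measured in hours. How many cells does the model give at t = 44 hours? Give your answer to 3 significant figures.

≈ 80,500 cells

r = ln(9056/5990) / 7 ≈ 0.059048 per hour
P(44) = 5990 · e^(0.059048·44) = 5990 · 13.43835 ≈ 80495.73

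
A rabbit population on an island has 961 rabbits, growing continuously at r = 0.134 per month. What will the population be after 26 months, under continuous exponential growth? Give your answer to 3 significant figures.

P(26) = 961 · e^(0.134·26) = 961 · e^(3.484)
= 961 · 32.58982 ≈ 31318.82

≈ 31,300 rabbits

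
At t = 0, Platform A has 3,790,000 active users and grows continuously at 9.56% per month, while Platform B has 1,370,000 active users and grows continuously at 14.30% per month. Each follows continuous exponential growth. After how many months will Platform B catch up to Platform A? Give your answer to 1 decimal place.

3790000·e^(0.0956t) = 1370000·e^(0.143t)
3790000/1370000 = e^((0.143 − 0.0956)t) → ln(2.76642) = 0.0474·t
t = 1.01756 / 0.0474

t ≈ 21.5 months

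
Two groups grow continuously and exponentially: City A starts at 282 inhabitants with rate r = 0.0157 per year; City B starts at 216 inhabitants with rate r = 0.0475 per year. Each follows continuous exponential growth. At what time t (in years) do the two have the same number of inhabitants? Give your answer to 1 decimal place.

282·e^(0.0157t) = 216·e^(0.0475t)
282/216 = e^((0.0475 − 0.0157)t) → ln(1.30556) = 0.0318·t
t = 0.26663 / 0.0318

t ≈ 8.4 years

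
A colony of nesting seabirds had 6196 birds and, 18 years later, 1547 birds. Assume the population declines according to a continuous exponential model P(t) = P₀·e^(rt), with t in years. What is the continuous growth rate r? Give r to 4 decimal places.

1547 = 6196 · e^(r·18)
e^(18r) = 1547/6196 = 0.24968
r = ln(0.24968) / 18 = -1.38759 / 18

r ≈ -0.0771 per year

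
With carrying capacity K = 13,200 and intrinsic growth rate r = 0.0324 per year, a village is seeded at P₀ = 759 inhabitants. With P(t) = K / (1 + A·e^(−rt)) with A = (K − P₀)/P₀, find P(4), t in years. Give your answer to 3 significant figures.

A = (13200 − 759)/759 = 16.3913
P(4) = 13200 / (1 + 16.3913·e^(−0.0324·4)) = 13200 / (1 + 16.3913·0.878447)
= 13200 / 15.39889 ≈ 857.2

≈ 857 inhabitants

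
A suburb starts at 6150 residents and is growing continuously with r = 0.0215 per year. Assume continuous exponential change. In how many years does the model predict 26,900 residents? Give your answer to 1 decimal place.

t ≈ 68.6 years

26900 = 6150 · e^(0.0215·t)
t = ln(26900/6150) / 0.0215 = ln(4.37398) / 0.0215 = 1.47567 / 0.0215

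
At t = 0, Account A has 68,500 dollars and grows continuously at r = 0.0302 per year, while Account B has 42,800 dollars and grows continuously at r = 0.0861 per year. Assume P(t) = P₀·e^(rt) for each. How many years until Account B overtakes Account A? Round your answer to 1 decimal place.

68500·e^(0.0302t) = 42800·e^(0.0861t)
68500/42800 = e^((0.0861 − 0.0302)t) → ln(1.60047) = 0.0559·t
t = 0.4703 / 0.0559

t ≈ 8.4 years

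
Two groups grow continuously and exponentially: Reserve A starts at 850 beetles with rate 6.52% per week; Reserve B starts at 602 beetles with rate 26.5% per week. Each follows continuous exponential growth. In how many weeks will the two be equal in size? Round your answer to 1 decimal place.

t ≈ 1.7 weeks

850·e^(0.0652t) = 602·e^(0.265t)
850/602 = e^((0.265 − 0.0652)t) → ln(1.41196) = 0.1998·t
t = 0.34498 / 0.1998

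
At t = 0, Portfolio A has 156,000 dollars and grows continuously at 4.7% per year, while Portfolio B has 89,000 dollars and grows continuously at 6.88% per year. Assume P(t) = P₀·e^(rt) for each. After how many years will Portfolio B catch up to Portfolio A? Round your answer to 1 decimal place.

t ≈ 25.7 years

156000·e^(0.047t) = 89000·e^(0.0688t)
156000/89000 = e^((0.0688 − 0.047)t) → ln(1.75281) = 0.0218·t
t = 0.56122 / 0.0218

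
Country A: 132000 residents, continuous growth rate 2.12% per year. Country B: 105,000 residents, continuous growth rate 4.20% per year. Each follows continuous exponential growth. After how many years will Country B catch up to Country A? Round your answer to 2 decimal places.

t ≈ 11.00 years

132000·e^(0.0212t) = 105000·e^(0.042t)
132000/105000 = e^((0.042 − 0.0212)t) → ln(1.25714) = 0.0208·t
t = 0.22884 / 0.0208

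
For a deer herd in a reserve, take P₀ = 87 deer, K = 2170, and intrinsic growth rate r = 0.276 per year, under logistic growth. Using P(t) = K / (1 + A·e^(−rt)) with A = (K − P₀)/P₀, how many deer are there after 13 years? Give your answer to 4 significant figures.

A = (2170 − 87)/87 = 23.94253
P(13) = 2170 / (1 + 23.94253·e^(−0.276·13)) = 2170 / (1 + 23.94253·0.027654)
= 2170 / 1.6621 ≈ 1305.58

≈ 1,306 deer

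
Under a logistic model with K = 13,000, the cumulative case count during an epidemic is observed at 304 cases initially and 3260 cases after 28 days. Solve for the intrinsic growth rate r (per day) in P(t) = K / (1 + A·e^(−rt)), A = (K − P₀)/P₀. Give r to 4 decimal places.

A = (13000 − 304)/304 = 41.76316
3260 = 13000/(1 + 41.76316·e^(−r·28)) → e^(−28r) = (3.98773 − 1)/41.76316 = 0.07154
r = −ln(0.07154)/28 = 2.6375/28

r ≈ 0.0942 per day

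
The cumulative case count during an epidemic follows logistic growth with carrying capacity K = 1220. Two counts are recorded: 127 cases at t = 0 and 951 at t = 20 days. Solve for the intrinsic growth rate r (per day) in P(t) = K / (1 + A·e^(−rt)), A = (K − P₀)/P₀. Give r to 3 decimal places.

r ≈ 0.171 per day

A = (1220 − 127)/127 = 8.6063
951 = 1220/(1 + 8.6063·e^(−r·20)) → e^(−20r) = (1.28286 − 1)/8.6063 = 0.032867
r = −ln(0.032867)/20 = 3.4153/20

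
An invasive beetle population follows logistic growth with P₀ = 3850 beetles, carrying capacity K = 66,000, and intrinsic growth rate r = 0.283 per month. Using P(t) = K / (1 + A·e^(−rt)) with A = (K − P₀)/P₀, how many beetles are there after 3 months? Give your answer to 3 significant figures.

≈ 8,350 beetles

A = (66000 − 3850)/3850 = 16.14286
P(3) = 66000 / (1 + 16.14286·e^(−0.283·3)) = 66000 / (1 + 16.14286·0.427843)
= 66000 / 7.9066 ≈ 8347.46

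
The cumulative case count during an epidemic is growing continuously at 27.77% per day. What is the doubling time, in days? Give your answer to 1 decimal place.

doubling time = ln(2) / |r| = 0.69315 / 0.2777

doubling time ≈ 2.5 days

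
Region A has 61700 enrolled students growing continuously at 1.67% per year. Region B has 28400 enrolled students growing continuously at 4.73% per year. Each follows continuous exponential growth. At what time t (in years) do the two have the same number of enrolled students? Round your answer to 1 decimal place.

t ≈ 25.4 years

61700·e^(0.0167t) = 28400·e^(0.0473t)
61700/28400 = e^((0.0473 − 0.0167)t) → ln(2.17254) = 0.0306·t
t = 0.77589 / 0.0306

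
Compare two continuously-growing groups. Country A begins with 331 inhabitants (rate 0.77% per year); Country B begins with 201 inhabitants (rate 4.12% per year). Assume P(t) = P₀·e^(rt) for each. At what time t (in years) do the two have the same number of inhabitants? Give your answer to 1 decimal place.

331·e^(0.0077t) = 201·e^(0.0412t)
331/201 = e^((0.0412 − 0.0077)t) → ln(1.64677) = 0.0335·t
t = 0.49881 / 0.0335

t ≈ 14.9 years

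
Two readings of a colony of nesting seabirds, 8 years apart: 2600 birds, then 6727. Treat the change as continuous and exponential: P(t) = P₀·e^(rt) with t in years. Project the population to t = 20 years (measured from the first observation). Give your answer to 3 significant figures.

r = ln(6727/2600) / 8 ≈ 0.118827 per year
P(20) = 2600 · e^(0.118827·20) = 2600 · 10.76763 ≈ 27995.84

≈ 28,000 birds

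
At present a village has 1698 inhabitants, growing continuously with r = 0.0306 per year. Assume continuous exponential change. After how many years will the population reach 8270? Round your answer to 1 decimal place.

t ≈ 51.7 years

8270 = 1698 · e^(0.0306·t)
t = ln(8270/1698) / 0.0306 = ln(4.87044) / 0.0306 = 1.58318 / 0.0306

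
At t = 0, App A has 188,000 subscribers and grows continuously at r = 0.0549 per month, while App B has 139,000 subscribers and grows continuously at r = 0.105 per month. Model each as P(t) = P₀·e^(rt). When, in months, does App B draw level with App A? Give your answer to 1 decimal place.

188000·e^(0.0549t) = 139000·e^(0.105t)
188000/139000 = e^((0.105 − 0.0549)t) → ln(1.35252) = 0.0501·t
t = 0.30197 / 0.0501

t ≈ 6.0 months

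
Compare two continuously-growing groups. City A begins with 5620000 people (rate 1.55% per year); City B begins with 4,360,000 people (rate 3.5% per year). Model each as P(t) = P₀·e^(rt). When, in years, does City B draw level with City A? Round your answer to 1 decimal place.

t ≈ 13.0 years

5620000·e^(0.0155t) = 4360000·e^(0.035t)
5620000/4360000 = e^((0.035 − 0.0155)t) → ln(1.28899) = 0.0195·t
t = 0.25386 / 0.0195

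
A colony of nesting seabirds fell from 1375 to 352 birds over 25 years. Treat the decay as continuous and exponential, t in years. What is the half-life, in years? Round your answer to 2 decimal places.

r = ln(352/1375) / 25 = ln(0.256) / 25 ≈ -0.054503 per year
half-life = ln 2 / |r| = 0.69315 / 0.054503

half-life ≈ 12.72 years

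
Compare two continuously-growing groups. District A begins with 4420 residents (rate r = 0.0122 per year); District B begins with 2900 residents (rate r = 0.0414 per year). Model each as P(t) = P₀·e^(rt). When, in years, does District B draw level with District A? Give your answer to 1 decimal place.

4420·e^(0.0122t) = 2900·e^(0.0414t)
4420/2900 = e^((0.0414 − 0.0122)t) → ln(1.52414) = 0.0292·t
t = 0.42143 / 0.0292

t ≈ 14.4 years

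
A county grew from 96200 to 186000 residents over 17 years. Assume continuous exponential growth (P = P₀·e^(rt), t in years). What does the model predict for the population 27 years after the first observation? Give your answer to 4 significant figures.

≈ 274,100 residents

r = ln(186000/96200) / 17 ≈ 0.038783 per year
P(27) = 96200 · e^(0.038783·27) = 96200 · 2.84952 ≈ 274123.95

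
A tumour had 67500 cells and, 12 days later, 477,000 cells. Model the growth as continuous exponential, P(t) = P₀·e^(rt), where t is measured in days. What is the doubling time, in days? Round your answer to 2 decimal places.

doubling time ≈ 4.25 days

r = ln(477000/67500) / 12 = ln(7.06667) / 12 ≈ 0.162949 per day
doubling time = ln 2 / |r| = 0.69315 / 0.162949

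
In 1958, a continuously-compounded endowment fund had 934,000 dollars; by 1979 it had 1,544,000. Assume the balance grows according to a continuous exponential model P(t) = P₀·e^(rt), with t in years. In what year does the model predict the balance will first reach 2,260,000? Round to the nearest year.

r = ln(1544000/934000) / 21 = 0.50266/21 ≈ 0.023936 per year
t = ln(2260000/934000) / r = 0.88364/0.023936 ≈ 36.92 years after 1958

year 1995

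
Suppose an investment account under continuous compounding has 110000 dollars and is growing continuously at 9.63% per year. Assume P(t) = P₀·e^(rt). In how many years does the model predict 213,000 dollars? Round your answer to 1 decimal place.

213000 = 110000 · e^(0.0963·t)
t = ln(213000/110000) / 0.0963 = ln(1.93636) / 0.0963 = 0.66081 / 0.0963

t ≈ 6.9 years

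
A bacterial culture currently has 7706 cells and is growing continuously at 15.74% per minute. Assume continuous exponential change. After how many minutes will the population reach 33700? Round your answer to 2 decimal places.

33700 = 7706 · e^(0.1574·t)
t = ln(33700/7706) / 0.1574 = ln(4.37322) / 0.1574 = 1.4755 / 0.1574

t ≈ 9.37 minutes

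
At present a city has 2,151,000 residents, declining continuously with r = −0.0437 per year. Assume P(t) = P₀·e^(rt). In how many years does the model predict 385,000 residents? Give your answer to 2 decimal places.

t ≈ 39.37 years

385000 = 2151000 · e^(-0.0437·t)
t = ln(385000/2151000) / -0.0437 = ln(0.17899) / -0.0437 = -1.72044 / -0.0437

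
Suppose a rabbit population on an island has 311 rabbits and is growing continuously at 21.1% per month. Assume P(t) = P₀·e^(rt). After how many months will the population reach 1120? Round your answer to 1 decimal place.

t ≈ 6.1 months

1120 = 311 · e^(0.211·t)
t = ln(1120/311) / 0.211 = ln(3.60129) / 0.211 = 1.28129 / 0.211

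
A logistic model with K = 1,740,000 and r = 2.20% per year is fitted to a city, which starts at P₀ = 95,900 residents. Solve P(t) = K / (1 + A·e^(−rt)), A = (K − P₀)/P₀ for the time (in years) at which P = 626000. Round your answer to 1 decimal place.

t ≈ 103.0 years

A = (1740000 − 95900)/95900 = 17.1439
626000 = 1740000/(1 + 17.1439·e^(−0.022t)) → 1 + 17.1439·e^(−0.022t) = 2.77955
e^(−0.022t) = 0.103801 → t = ln(9.63383)/0.022 = 2.26528/0.022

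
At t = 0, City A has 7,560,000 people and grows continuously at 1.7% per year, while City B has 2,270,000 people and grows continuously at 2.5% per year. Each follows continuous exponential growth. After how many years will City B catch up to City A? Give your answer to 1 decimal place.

7560000·e^(0.017t) = 2270000·e^(0.025t)
7560000/2270000 = e^((0.025 − 0.017)t) → ln(3.3304) = 0.008·t
t = 1.20309 / 0.008

t ≈ 150.4 years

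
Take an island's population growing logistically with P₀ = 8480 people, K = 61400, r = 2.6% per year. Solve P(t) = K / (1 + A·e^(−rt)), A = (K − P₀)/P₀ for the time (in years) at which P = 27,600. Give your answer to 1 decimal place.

A = (61400 − 8480)/8480 = 6.24057
27600 = 61400/(1 + 6.24057·e^(−0.026t)) → 1 + 6.24057·e^(−0.026t) = 2.22464
e^(−0.026t) = 0.196238 → t = ln(5.09585)/0.026 = 1.62843/0.026

t ≈ 62.6 years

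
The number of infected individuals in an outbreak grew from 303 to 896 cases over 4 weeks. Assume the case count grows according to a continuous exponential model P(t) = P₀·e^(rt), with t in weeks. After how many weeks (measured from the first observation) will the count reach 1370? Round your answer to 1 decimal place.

r = ln(896/303) / 4 ≈ 0.271052 per week
t = ln(1370/303) / r = 1.50883 / 0.271052 ≈ 5.567

t ≈ 5.6 weeks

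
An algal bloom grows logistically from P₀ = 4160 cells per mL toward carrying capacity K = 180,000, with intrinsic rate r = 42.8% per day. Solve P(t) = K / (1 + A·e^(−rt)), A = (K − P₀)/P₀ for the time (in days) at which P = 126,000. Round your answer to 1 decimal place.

t ≈ 10.7 days

A = (180000 − 4160)/4160 = 42.26923
126000 = 180000/(1 + 42.26923·e^(−0.428t)) → 1 + 42.26923·e^(−0.428t) = 1.42857
e^(−0.428t) = 0.010139 → t = ln(98.62821)/0.428 = 4.59136/0.428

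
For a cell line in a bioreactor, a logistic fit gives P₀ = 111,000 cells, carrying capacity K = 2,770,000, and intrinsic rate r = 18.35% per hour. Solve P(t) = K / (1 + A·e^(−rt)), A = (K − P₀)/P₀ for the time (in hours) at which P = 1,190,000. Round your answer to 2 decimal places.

t ≈ 15.76 hours

A = (2770000 − 111000)/111000 = 23.95495
1190000 = 2770000/(1 + 23.95495·e^(−0.1835t)) → 1 + 23.95495·e^(−0.1835t) = 2.32773
e^(−0.1835t) = 0.055426 → t = ln(18.04202)/0.1835 = 2.8927/0.1835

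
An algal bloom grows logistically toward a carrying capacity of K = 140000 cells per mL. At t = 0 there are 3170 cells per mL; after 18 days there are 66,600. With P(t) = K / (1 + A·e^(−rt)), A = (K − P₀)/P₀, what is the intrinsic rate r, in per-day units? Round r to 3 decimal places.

r ≈ 0.204 per day

A = (140000 − 3170)/3170 = 43.16404
66600 = 140000/(1 + 43.16404·e^(−r·18)) → e^(−18r) = (2.1021 − 1)/43.16404 = 0.025533
r = −ln(0.025533)/18 = 3.66779/18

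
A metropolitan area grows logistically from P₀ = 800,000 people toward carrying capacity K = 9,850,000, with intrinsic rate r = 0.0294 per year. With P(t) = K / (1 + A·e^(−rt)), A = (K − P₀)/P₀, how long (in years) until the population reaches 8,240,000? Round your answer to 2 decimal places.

t ≈ 138.05 years

A = (9850000 − 800000)/800000 = 11.3125
8240000 = 9850000/(1 + 11.3125·e^(−0.0294t)) → 1 + 11.3125·e^(−0.0294t) = 1.19539
e^(−0.0294t) = 0.017272 → t = ln(57.89752)/0.0294 = 4.05867/0.0294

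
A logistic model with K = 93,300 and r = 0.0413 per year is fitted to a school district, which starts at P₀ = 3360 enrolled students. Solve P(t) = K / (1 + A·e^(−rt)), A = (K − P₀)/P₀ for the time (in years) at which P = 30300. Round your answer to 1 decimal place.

A = (93300 − 3360)/3360 = 26.76786
30300 = 93300/(1 + 26.76786·e^(−0.0413t)) → 1 + 26.76786·e^(−0.0413t) = 3.07921
e^(−0.0413t) = 0.077676 → t = ln(12.87406)/0.0413 = 2.55521/0.0413

t ≈ 61.9 years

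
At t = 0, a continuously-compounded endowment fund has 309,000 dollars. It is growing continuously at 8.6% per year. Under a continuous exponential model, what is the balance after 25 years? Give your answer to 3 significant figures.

≈ 2,650,000 dollars

P(25) = 309000 · e^(0.086·25) = 309000 · e^(2.15)
= 309000 · 8.58486 ≈ 2652721.24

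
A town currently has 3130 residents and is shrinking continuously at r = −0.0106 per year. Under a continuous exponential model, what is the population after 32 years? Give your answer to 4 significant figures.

P(32) = 3130 · e^(-0.0106·32) = 3130 · e^(-0.3392)
= 3130 · 0.71234 ≈ 2229.62

≈ 2,230 residents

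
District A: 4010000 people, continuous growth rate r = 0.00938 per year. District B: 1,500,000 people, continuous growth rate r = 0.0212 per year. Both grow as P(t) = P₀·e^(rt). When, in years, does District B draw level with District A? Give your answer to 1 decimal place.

4010000·e^(0.00938t) = 1500000·e^(0.0212t)
4010000/1500000 = e^((0.0212 − 0.00938)t) → ln(2.67333) = 0.01182·t
t = 0.98333 / 0.01182

t ≈ 83.2 years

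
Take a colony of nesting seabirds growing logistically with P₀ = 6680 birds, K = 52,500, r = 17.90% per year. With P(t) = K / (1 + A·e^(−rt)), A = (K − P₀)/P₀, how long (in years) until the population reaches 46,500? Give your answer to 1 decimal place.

t ≈ 22.2 years

A = (52500 − 6680)/6680 = 6.85928
46500 = 52500/(1 + 6.85928·e^(−0.179t)) → 1 + 6.85928·e^(−0.179t) = 1.12903
e^(−0.179t) = 0.018811 → t = ln(53.15943)/0.179 = 3.9733/0.179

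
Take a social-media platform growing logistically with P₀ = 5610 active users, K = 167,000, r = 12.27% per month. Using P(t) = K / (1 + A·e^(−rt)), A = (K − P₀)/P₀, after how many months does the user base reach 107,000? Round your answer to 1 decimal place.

A = (167000 − 5610)/5610 = 28.76827
107000 = 167000/(1 + 28.76827·e^(−0.1227t)) → 1 + 28.76827·e^(−0.1227t) = 1.56075
e^(−0.1227t) = 0.019492 → t = ln(51.30342)/0.1227 = 3.93776/0.1227

t ≈ 32.1 months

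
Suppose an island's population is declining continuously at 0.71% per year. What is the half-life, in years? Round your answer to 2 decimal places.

half-life = ln(2) / |r| = 0.69315 / 0.0071

half-life ≈ 97.63 years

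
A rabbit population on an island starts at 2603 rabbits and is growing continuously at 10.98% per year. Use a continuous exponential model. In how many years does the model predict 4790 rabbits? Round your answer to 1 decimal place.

t ≈ 5.6 years

4790 = 2603 · e^(0.1098·t)
t = ln(4790/2603) / 0.1098 = ln(1.84018) / 0.1098 = 0.60987 / 0.1098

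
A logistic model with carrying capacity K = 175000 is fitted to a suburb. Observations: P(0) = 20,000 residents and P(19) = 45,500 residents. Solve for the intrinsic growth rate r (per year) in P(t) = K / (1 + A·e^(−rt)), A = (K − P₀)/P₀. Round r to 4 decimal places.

A = (175000 − 20000)/20000 = 7.75
45500 = 175000/(1 + 7.75·e^(−r·19)) → e^(−19r) = (3.84615 − 1)/7.75 = 0.367246
r = −ln(0.367246)/19 = 1.00172/19

r ≈ 0.0527 per year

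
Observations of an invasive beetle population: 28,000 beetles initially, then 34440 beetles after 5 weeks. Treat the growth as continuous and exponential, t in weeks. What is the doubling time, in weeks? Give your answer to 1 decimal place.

doubling time ≈ 16.7 weeks

r = ln(34440/28000) / 5 = ln(1.23) / 5 ≈ 0.041403 per week
doubling time = ln 2 / |r| = 0.69315 / 0.041403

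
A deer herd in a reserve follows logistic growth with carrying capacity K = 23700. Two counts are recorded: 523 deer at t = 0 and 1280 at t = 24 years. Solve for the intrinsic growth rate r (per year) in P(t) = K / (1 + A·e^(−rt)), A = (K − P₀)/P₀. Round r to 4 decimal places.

r ≈ 0.0387 per year

A = (23700 − 523)/523 = 44.31549
1280 = 23700/(1 + 44.31549·e^(−r·24)) → e^(−24r) = (18.51562 − 1)/44.31549 = 0.395248
r = −ln(0.395248)/24 = 0.92824/24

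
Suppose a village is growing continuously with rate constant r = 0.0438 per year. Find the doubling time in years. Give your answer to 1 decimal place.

doubling time ≈ 15.8 years

doubling time = ln(2) / |r| = 0.69315 / 0.0438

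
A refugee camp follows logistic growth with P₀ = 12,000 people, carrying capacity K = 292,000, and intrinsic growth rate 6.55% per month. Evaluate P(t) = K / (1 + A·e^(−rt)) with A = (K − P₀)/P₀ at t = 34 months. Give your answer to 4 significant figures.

≈ 83,040 people

A = (292000 − 12000)/12000 = 23.33333
P(34) = 292000 / (1 + 23.33333·e^(−0.0655·34)) = 292000 / (1 + 23.33333·0.107851)
= 292000 / 3.51653 ≈ 83036.28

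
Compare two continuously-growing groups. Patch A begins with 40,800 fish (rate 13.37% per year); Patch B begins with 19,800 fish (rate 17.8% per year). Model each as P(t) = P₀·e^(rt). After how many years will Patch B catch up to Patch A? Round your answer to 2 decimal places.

t ≈ 16.32 years

40800·e^(0.1337t) = 19800·e^(0.178t)
40800/19800 = e^((0.178 − 0.1337)t) → ln(2.06061) = 0.0443·t
t = 0.723 / 0.0443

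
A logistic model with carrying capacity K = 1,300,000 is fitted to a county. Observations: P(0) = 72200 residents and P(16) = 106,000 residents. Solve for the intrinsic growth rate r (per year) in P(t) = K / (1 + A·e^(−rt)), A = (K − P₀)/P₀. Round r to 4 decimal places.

A = (1300000 − 72200)/72200 = 17.00554
106000 = 1300000/(1 + 17.00554·e^(−r·16)) → e^(−16r) = (12.26415 − 1)/17.00554 = 0.662381
r = −ln(0.662381)/16 = 0.41191/16

r ≈ 0.0257 per year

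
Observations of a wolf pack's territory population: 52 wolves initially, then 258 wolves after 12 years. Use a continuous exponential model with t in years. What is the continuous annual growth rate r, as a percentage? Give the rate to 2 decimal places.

r ≈ 13.35% per year

258 = 52 · e^(r·12)
e^(12r) = 258/52 = 4.96154
r = ln(4.96154) / 12 = 1.60172 / 12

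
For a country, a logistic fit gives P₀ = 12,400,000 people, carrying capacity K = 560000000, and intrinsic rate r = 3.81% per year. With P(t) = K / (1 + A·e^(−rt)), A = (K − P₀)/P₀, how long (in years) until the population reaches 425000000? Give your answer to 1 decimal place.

t ≈ 129.5 years

A = (560000000 − 12400000)/12400000 = 44.16129
425000000 = 560000000/(1 + 44.16129·e^(−0.0381t)) → 1 + 44.16129·e^(−0.0381t) = 1.31765
e^(−0.0381t) = 0.007193 → t = ln(139.02628)/0.0381 = 4.93466/0.0381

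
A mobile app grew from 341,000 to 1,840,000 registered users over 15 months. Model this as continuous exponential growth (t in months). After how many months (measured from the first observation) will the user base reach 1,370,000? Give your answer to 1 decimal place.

r = ln(1840000/341000) / 15 ≈ 0.112376 per month
t = ln(1370000/341000) / r = 1.39068 / 0.112376 ≈ 12.375

t ≈ 12.4 months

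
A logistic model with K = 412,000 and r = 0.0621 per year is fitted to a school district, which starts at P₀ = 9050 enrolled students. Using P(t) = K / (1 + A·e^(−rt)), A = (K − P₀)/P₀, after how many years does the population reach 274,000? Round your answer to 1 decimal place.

t ≈ 72.2 years

A = (412000 − 9050)/9050 = 44.52486
274000 = 412000/(1 + 44.52486·e^(−0.0621t)) → 1 + 44.52486·e^(−0.0621t) = 1.50365
e^(−0.0621t) = 0.011312 → t = ln(88.40444)/0.0621 = 4.48192/0.0621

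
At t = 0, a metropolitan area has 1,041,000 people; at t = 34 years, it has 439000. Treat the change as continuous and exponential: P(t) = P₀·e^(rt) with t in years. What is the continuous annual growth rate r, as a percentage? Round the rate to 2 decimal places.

r ≈ -2.54% per year

439000 = 1041000 · e^(r·34)
e^(34r) = 439000/1041000 = 0.42171
r = ln(0.42171) / 34 = -0.86344 / 34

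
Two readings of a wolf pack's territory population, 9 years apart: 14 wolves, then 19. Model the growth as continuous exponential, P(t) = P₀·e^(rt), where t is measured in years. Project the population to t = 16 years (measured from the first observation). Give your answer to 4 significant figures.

r = ln(19/14) / 9 ≈ 0.033931 per year
P(16) = 14 · e^(0.033931·16) = 14 · 1.72099 ≈ 24.09

≈ 24.09 wolves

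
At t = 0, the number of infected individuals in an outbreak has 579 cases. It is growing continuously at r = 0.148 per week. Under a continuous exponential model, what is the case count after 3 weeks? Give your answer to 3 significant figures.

≈ 903 cases

P(3) = 579 · e^(0.148·3) = 579 · e^(0.444)
= 579 · 1.55893 ≈ 902.62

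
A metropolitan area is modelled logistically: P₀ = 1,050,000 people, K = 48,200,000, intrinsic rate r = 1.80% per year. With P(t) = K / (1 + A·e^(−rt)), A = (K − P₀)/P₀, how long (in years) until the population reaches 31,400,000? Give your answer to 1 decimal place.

A = (48200000 − 1050000)/1050000 = 44.90476
31400000 = 48200000/(1 + 44.90476·e^(−0.018t)) → 1 + 44.90476·e^(−0.018t) = 1.53503
e^(−0.018t) = 0.011915 → t = ln(83.92914)/0.018 = 4.42997/0.018

t ≈ 246.1 years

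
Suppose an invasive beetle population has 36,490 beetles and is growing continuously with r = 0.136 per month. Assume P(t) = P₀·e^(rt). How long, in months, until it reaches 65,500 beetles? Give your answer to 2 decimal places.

65500 = 36490 · e^(0.136·t)
t = ln(65500/36490) / 0.136 = ln(1.79501) / 0.136 = 0.58501 / 0.136

t ≈ 4.30 months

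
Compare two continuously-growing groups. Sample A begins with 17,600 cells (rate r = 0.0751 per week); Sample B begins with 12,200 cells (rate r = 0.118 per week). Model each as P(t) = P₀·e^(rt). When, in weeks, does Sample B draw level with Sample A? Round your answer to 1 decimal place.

17600·e^(0.0751t) = 12200·e^(0.118t)
17600/12200 = e^((0.118 − 0.0751)t) → ln(1.44262) = 0.0429·t
t = 0.36646 / 0.0429

t ≈ 8.5 weeks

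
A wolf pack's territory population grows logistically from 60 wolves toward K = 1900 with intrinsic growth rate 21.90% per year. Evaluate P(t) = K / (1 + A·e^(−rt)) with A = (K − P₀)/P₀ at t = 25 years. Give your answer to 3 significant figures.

A = (1900 − 60)/60 = 30.66667
P(25) = 1900 / (1 + 30.66667·e^(−0.219·25)) = 1900 / (1 + 30.66667·0.00419)
= 1900 / 1.1285 ≈ 1683.65

≈ 1,680 wolves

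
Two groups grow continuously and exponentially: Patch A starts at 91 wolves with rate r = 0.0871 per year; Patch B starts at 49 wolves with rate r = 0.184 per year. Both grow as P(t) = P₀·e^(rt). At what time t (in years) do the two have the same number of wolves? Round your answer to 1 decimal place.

t ≈ 6.4 years

91·e^(0.0871t) = 49·e^(0.184t)
91/49 = e^((0.184 − 0.0871)t) → ln(1.85714) = 0.0969·t
t = 0.61904 / 0.0969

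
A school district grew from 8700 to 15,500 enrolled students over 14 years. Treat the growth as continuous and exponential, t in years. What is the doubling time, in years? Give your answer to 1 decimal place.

doubling time ≈ 16.8 years

r = ln(15500/8700) / 14 = ln(1.78161) / 14 ≈ 0.041251 per year
doubling time = ln 2 / |r| = 0.69315 / 0.041251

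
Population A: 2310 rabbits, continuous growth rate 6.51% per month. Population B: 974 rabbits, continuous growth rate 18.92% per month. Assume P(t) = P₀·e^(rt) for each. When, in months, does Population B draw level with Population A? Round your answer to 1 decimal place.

t ≈ 7.0 months

2310·e^(0.0651t) = 974·e^(0.1892t)
2310/974 = e^((0.1892 − 0.0651)t) → ln(2.37166) = 0.1241·t
t = 0.86359 / 0.1241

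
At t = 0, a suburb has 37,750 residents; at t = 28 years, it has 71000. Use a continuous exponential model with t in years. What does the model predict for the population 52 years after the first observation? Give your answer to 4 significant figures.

≈ 122,000 residents

r = ln(71000/37750) / 28 ≈ 0.022561 per year
P(52) = 37750 · e^(0.022561·52) = 37750 · 3.23215 ≈ 122013.56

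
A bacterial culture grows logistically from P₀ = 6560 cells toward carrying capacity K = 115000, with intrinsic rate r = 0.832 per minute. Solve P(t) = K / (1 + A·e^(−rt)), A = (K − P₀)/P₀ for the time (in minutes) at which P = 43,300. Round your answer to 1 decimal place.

A = (115000 − 6560)/6560 = 16.53049
43300 = 115000/(1 + 16.53049·e^(−0.832t)) → 1 + 16.53049·e^(−0.832t) = 2.65589
e^(−0.832t) = 0.100172 → t = ln(9.98285)/0.832 = 2.30087/0.832

t ≈ 2.8 minutes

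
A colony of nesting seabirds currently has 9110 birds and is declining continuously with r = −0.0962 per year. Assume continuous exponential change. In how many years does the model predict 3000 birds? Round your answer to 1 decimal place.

3000 = 9110 · e^(-0.0962·t)
t = ln(3000/9110) / -0.0962 = ln(0.32931) / -0.0962 = -1.11076 / -0.0962

t ≈ 11.5 years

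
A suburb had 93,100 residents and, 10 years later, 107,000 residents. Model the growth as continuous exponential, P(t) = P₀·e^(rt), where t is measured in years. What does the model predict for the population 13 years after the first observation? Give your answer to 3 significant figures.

≈ 112,000 residents

r = ln(107000/93100) / 10 ≈ 0.013915 per year
P(13) = 93100 · e^(0.013915·13) = 93100 · 1.1983 ≈ 111561.41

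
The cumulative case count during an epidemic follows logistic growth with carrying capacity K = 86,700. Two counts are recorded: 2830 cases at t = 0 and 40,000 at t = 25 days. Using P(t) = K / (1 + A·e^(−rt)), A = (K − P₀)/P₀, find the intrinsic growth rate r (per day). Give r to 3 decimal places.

A = (86700 − 2830)/2830 = 29.63604
40000 = 86700/(1 + 29.63604·e^(−r·25)) → e^(−25r) = (2.1675 − 1)/29.63604 = 0.039395
r = −ln(0.039395)/25 = 3.23413/25

r ≈ 0.129 per day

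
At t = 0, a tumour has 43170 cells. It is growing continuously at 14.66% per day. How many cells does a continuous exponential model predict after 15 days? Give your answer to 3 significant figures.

P(15) = 43170 · e^(0.1466·15) = 43170 · e^(2.199)
= 43170 · 9.01599 ≈ 389220.42

≈ 389,000 cells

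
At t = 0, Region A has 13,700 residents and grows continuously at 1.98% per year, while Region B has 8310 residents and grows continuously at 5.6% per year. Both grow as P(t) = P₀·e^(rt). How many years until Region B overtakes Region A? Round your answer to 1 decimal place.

t ≈ 13.8 years

13700·e^(0.0198t) = 8310·e^(0.056t)
13700/8310 = e^((0.056 − 0.0198)t) → ln(1.64862) = 0.0362·t
t = 0.49994 / 0.0362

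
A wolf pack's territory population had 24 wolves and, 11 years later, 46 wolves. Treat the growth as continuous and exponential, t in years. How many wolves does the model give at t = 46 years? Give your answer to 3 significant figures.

r = ln(46/24) / 11 ≈ 0.059144 per year
P(46) = 24 · e^(0.059144·46) = 24 · 15.19002 ≈ 364.56

≈ 365 wolves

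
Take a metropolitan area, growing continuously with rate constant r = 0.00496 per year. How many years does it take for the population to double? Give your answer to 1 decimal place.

doubling time = ln(2) / |r| = 0.69315 / 0.00496

doubling time ≈ 139.7 years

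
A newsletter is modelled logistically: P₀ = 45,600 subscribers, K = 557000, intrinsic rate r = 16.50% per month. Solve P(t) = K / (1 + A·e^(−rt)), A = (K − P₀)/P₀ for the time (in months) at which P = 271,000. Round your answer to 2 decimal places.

A = (557000 − 45600)/45600 = 11.21491
271000 = 557000/(1 + 11.21491·e^(−0.165t)) → 1 + 11.21491·e^(−0.165t) = 2.05535
e^(−0.165t) = 0.094102 → t = ln(10.62672)/0.165 = 2.36337/0.165

t ≈ 14.32 months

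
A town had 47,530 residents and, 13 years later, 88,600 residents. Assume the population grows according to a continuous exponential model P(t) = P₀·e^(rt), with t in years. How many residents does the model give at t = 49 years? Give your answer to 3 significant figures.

r = ln(88600/47530) / 13 ≈ 0.047905 per year
P(49) = 47530 · e^(0.047905·49) = 47530 · 10.45799 ≈ 497068.49

≈ 497,000 residents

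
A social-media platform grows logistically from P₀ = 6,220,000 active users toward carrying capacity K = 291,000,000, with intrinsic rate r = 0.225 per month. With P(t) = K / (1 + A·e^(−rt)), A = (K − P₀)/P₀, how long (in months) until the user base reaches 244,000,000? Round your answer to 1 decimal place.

t ≈ 24.3 months

A = (291000000 − 6220000)/6220000 = 45.78457
244000000 = 291000000/(1 + 45.78457·e^(−0.225t)) → 1 + 45.78457·e^(−0.225t) = 1.19262
e^(−0.225t) = 0.004207 → t = ln(237.69009)/0.225 = 5.47097/0.225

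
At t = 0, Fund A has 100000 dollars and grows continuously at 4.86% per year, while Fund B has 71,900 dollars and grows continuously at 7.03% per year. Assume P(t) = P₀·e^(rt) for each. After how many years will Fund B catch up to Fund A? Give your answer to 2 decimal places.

t ≈ 15.20 years

100000·e^(0.0486t) = 71900·e^(0.0703t)
100000/71900 = e^((0.0703 − 0.0486)t) → ln(1.39082) = 0.0217·t
t = 0.32989 / 0.0217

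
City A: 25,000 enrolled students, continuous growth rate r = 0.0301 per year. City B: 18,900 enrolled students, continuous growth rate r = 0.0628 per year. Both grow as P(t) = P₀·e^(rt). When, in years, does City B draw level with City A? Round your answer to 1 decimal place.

25000·e^(0.0301t) = 18900·e^(0.0628t)
25000/18900 = e^((0.0628 − 0.0301)t) → ln(1.32275) = 0.0327·t
t = 0.27971 / 0.0327

t ≈ 8.6 years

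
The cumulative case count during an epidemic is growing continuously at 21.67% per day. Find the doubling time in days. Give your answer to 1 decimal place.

doubling time ≈ 3.2 days

doubling time = ln(2) / |r| = 0.69315 / 0.2167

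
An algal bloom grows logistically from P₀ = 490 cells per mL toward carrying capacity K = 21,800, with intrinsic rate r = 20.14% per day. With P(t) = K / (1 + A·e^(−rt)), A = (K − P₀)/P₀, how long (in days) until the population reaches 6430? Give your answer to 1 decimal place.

t ≈ 14.4 days

A = (21800 − 490)/490 = 43.4898
6430 = 21800/(1 + 43.4898·e^(−0.2014t)) → 1 + 43.4898·e^(−0.2014t) = 3.39036
e^(−0.2014t) = 0.054964 → t = ln(18.19384)/0.2014 = 2.90108/0.2014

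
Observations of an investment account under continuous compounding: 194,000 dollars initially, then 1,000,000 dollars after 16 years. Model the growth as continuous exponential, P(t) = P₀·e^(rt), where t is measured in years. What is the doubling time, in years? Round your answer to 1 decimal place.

doubling time ≈ 6.8 years

r = ln(1000000/194000) / 16 = ln(5.15464) / 16 ≈ 0.102494 per year
doubling time = ln 2 / |r| = 0.69315 / 0.102494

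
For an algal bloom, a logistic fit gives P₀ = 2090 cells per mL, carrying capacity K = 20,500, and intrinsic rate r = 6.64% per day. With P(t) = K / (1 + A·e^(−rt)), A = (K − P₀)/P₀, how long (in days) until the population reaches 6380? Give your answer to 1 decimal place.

A = (20500 − 2090)/2090 = 8.80861
6380 = 20500/(1 + 8.80861·e^(−0.0664t)) → 1 + 8.80861·e^(−0.0664t) = 3.21317
e^(−0.0664t) = 0.25125 → t = ln(3.9801)/0.0664 = 1.38131/0.0664

t ≈ 20.8 days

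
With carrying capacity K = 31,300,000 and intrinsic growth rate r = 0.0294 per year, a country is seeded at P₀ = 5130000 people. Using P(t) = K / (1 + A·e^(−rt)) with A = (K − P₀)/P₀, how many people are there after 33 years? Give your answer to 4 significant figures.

A = (31300000 − 5130000)/5130000 = 5.10136
P(33) = 31300000 / (1 + 5.10136·e^(−0.0294·33)) = 31300000 / (1 + 5.10136·0.379007)
= 31300000 / 2.93345 ≈ 10670015.5

≈ 10,670,000 people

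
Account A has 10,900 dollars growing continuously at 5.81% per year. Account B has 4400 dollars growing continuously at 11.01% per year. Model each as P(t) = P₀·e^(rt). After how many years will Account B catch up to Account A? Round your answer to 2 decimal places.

t ≈ 17.45 years

10900·e^(0.0581t) = 4400·e^(0.1101t)
10900/4400 = e^((0.1101 − 0.0581)t) → ln(2.47727) = 0.052·t
t = 0.90716 / 0.052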